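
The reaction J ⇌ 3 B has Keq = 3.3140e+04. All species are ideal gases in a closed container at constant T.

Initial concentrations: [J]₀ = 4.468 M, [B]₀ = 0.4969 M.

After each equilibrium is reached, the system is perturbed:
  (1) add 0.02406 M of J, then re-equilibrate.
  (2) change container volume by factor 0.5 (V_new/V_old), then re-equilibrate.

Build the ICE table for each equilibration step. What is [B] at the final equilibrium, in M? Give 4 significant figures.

Q₀ = 0.02746 vs Keq = 3.3140e+04 ⇒ Q<K, forward
Step 1:
                    J           B
  init          4.468      0.4969
  Δ            -4.391       13.17
  eq          0.07708       13.67
  solve Keq expr → x = 4.391; check Q = 3.3140e+04
Then add 0.02406 M of J.
Step 2:
                    J           B
  init         0.1011       13.67
  Δ          -0.02289     0.06868
  eq          0.07824       13.74
  solve Keq expr → x = 0.02289; check Q = 3.3140e+04
Then change container volume by factor 0.5 (V_new/V_old).
Step 3:
                    J           B
  init         0.1565       27.48
  Δ            0.3924      -1.177
  eq           0.5489        26.3
  solve Keq expr → x = -0.3924; check Q = 3.3140e+04

[B]_eq = 26.3 M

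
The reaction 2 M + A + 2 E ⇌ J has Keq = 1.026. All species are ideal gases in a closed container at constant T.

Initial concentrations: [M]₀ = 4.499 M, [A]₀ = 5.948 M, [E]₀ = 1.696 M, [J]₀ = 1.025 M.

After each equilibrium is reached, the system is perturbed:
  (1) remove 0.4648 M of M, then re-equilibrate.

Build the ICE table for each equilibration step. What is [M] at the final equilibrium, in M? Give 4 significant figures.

[M]_eq = 2.562 M

Q₀ = 0.00296 vs Keq = 1.026 ⇒ Q<K, forward
Step 1:
                  M         A         E         J
  Initial     4.499     5.948     1.696     1.025
  Change     -1.503   -0.7517    -1.503    0.7517
  Equil       2.996     5.196    0.1927     1.777
  solve Keq expr → x = 0.7517; check Q = 1.026
Then remove 0.4648 M of M.
Step 2:
                  M         A         E         J
  Initial     2.531     5.196    0.1927     1.777
  Change    0.03127   0.01564   0.03127  -0.01564
  Equil       2.562     5.212     0.224     1.761
  solve Keq expr → x = -0.01564; check Q = 1.026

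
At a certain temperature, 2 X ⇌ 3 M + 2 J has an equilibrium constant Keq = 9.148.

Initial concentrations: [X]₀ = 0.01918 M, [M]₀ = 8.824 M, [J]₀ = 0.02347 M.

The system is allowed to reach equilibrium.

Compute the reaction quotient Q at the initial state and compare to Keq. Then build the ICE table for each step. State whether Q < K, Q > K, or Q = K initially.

Q₀ = 1029; Q > K (proceeds reverse)

Q₀ = 1029 vs Keq = 9.148 ⇒ Q>K, reverse
Step 1:
                  X         M         J
  init      0.01918     8.824   0.02347
  Δ         0.01904  -0.02856  -0.01904
  eq        0.03822     8.795  0.004431
  solve Keq expr → x = -0.009519; check Q = 9.148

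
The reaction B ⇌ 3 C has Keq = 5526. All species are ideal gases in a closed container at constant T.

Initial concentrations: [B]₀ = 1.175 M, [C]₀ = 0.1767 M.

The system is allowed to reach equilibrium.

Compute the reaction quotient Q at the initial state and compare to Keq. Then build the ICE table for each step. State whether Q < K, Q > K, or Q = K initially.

Q₀ = 0.004695; Q < K (proceeds forward)

Q₀ = 0.004695 vs Keq = 5526 ⇒ Q<K, forward
Step 1:
                    B           C
  init          1.175      0.1767
  Δ            -1.166       3.498
  eq          0.00898       3.675
  solve Keq expr → x = 1.166; check Q = 5526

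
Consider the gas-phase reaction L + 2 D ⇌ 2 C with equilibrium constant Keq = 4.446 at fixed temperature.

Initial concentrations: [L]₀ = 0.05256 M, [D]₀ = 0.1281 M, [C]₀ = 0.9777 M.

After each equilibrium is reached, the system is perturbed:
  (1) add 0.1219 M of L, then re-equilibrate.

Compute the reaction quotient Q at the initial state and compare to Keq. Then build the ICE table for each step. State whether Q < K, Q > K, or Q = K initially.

Q₀ = 1108; Q > K (proceeds reverse)

Q₀ = 1108 vs Keq = 4.446 ⇒ Q>K, reverse
Step 1:
                   L          D          C
  init       0.05256     0.1281     0.9777
  Δ           0.2035     0.4069    -0.4069
  eq           0.256      0.535     0.5708
  solve Keq expr → x = -0.2035; check Q = 4.446
Then add 0.1219 M of L.
Step 2:
                   L          D          C
  init        0.3779      0.535     0.5708
  Δ         -0.02253   -0.04506    0.04506
  eq          0.3554     0.4899     0.6159
  solve Keq expr → x = 0.02253; check Q = 4.446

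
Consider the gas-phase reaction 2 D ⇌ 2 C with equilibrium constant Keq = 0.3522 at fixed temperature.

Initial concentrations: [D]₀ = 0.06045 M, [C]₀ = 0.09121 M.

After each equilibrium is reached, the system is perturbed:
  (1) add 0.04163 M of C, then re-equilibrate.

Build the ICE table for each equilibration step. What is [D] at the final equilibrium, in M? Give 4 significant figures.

[D]_eq = 0.1213 M

Q₀ = 2.277 vs Keq = 0.3522 ⇒ Q>K, reverse
Step 1:
                  D         C
  init      0.06045   0.09121
  Δ         0.03473  -0.03473
  eq        0.09518   0.05648
  solve Keq expr → x = -0.01736; check Q = 0.3522
Then add 0.04163 M of C.
Step 2:
                  D         C
  init      0.09518   0.09811
  Δ         0.02613  -0.02613
  eq         0.1213   0.07199
  solve Keq expr → x = -0.01306; check Q = 0.3522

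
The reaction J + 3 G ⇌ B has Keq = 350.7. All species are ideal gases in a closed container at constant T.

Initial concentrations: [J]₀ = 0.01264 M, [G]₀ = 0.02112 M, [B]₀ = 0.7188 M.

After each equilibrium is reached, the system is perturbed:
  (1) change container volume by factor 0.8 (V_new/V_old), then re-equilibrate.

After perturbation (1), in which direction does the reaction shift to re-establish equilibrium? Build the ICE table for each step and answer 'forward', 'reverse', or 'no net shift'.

Direction: forward

Q₀ = 6.0364e+06 vs Keq = 350.7 ⇒ Q>K, reverse
Step 1:
                    J           G           B
  I           0.01264     0.02112      0.7188
  C           0.08214      0.2464    -0.08214
  E           0.09478      0.2676      0.6367
  solve Keq expr → x = -0.08214; check Q = 350.7
Then change container volume by factor 0.8 (V_new/V_old).
Step 2:
                    J           G           B
  I            0.1185      0.3344      0.7958
  C          -0.01693    -0.05079     0.01693
  E            0.1015      0.2836      0.8128
  solve Keq expr → x = 0.01693; check Q = 350.7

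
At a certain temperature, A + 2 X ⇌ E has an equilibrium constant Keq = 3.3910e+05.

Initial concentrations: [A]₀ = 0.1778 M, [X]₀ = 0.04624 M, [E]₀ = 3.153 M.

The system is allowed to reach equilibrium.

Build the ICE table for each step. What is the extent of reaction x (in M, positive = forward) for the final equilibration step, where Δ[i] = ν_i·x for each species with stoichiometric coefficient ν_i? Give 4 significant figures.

Q₀ = 8294 vs Keq = 3.3910e+05 ⇒ Q<K, forward
Step 1:
                  A         X         E
  Initial    0.1778   0.04624     3.153
  Change   -0.01928  -0.03856   0.01928
  Equil      0.1585  0.007682     3.172
  solve Keq expr → x = 0.01928; check Q = 3.3910e+05

x = 0.01928 M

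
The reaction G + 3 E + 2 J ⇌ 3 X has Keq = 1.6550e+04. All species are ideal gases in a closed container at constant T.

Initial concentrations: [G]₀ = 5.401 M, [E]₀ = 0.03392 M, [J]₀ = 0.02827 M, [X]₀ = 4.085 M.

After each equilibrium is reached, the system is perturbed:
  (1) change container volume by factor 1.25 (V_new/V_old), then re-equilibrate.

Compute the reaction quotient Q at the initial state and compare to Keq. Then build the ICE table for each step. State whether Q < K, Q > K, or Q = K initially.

Q₀ = 4.0465e+08 vs Keq = 1.6550e+04 ⇒ Q>K, reverse
Step 1:
                  G         E         J         X
  I           5.401   0.03392   0.02827     4.085
  C         0.07738    0.2321    0.1548   -0.2321
  E           5.478    0.2661     0.183     3.853
  solve Keq expr → x = -0.07738; check Q = 1.6550e+04
Then change container volume by factor 1.25 (V_new/V_old).
Step 2:
                  G         E         J         X
  I           4.383    0.2128    0.1464     3.082
  C        0.009785   0.02935   0.01957  -0.02935
  E           4.392    0.2422     0.166     3.053
  solve Keq expr → x = -0.009785; check Q = 1.6550e+04

Q₀ = 4.0465e+08; Q > K (proceeds reverse)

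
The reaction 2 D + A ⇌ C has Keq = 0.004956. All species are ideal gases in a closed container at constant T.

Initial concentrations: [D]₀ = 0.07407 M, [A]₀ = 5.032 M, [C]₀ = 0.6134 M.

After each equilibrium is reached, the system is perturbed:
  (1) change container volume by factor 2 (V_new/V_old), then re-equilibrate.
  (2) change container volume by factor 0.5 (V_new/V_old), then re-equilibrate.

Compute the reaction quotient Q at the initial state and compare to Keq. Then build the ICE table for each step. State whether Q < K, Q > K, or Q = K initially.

Q₀ = 22.22; Q > K (proceeds reverse)

Q₀ = 22.22 vs Keq = 0.004956 ⇒ Q>K, reverse
Step 1:
                  D         A         C
  init      0.07407     5.032    0.6134
  Δ           1.144    0.5722   -0.5722
  eq          1.218     5.604   0.04123
  solve Keq expr → x = -0.5722; check Q = 0.004956
Then change container volume by factor 2 (V_new/V_old).
Step 2:
                  D         A         C
  init       0.6092     2.802   0.02062
  Δ         0.02983   0.01491  -0.01491
  eq          0.639     2.817  0.005701
  solve Keq expr → x = -0.01491; check Q = 0.004956
Then change container volume by factor 0.5 (V_new/V_old).
Step 3:
                  D         A         C
  init        1.278     5.634    0.0114
  Δ        -0.05966  -0.02983   0.02983
  eq          1.218     5.604   0.04123
  solve Keq expr → x = 0.02983; check Q = 0.004956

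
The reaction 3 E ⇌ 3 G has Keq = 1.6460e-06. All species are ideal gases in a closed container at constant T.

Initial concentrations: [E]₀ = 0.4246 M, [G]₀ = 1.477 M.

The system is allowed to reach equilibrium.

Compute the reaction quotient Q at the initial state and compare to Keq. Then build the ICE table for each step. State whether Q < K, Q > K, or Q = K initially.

Q₀ = 42.09; Q > K (proceeds reverse)

Q₀ = 42.09 vs Keq = 1.6460e-06 ⇒ Q>K, reverse
Step 1:
                   E          G
  Initial     0.4246      1.477
  Change       1.455     -1.455
  Equil        1.879    0.02219
  solve Keq expr → x = -0.4849; check Q = 1.6460e-06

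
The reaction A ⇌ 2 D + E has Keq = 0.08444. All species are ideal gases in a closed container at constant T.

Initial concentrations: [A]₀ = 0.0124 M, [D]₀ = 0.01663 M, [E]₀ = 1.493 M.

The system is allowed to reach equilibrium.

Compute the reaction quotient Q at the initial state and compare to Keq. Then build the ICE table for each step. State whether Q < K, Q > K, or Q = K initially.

Q₀ = 0.0333; Q < K (proceeds forward)

Q₀ = 0.0333 vs Keq = 0.08444 ⇒ Q<K, forward
Step 1:
                  A         D         E
  init       0.0124   0.01663     1.493
  Δ       -0.003125   0.00625  0.003125
  eq       0.009275   0.02288     1.496
  solve Keq expr → x = 0.003125; check Q = 0.08444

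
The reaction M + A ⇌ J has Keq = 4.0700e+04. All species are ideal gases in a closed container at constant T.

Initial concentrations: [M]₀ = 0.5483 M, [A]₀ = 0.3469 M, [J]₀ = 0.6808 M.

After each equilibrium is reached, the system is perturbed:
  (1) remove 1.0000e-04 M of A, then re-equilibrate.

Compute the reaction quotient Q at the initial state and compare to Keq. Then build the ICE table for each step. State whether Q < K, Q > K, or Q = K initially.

Q₀ = 3.579 vs Keq = 4.0700e+04 ⇒ Q<K, forward
Step 1:
                    M           A           J
  init         0.5483      0.3469      0.6808
  Δ           -0.3468     -0.3468      0.3468
  eq           0.2015  1.2528e-04       1.028
  solve Keq expr → x = 0.3468; check Q = 4.0700e+04
Then remove 1.0000e-04 M of A.
Step 2:
                    M           A           J
  init         0.2015  2.5282e-05       1.028
  Δ        9.9926e-05  9.9926e-05 -9.9926e-05
  eq           0.2016  1.2521e-04       1.027
  solve Keq expr → x = -9.9926e-05; check Q = 4.0700e+04

Q₀ = 3.579; Q < K (proceeds forward)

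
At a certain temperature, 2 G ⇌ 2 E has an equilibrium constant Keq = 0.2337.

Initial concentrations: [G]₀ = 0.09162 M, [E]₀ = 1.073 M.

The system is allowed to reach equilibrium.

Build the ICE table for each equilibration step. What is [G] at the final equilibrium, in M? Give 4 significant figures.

Q₀ = 137.2 vs Keq = 0.2337 ⇒ Q>K, reverse
Step 1:
                    G           E
  Initial     0.09162       1.073
  Change       0.6935     -0.6935
  Equil        0.7851      0.3795
  solve Keq expr → x = -0.3467; check Q = 0.2337

[G]_eq = 0.7851 M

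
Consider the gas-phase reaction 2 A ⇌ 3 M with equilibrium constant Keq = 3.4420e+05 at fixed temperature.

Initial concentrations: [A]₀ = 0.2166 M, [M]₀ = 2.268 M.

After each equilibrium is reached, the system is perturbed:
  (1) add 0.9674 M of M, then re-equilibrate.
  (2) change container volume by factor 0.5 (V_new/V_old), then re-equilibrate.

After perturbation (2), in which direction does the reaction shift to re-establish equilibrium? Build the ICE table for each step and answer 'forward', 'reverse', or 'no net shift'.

Direction: reverse

Q₀ = 248.7 vs Keq = 3.4420e+05 ⇒ Q<K, forward
Step 1:
                  A         M
  init       0.2166     2.268
  Δ         -0.2095    0.3143
  eq       0.007073     2.582
  solve Keq expr → x = 0.1048; check Q = 3.4420e+05
Then add 0.9674 M of M.
Step 2:
                  A         M
  init     0.007073      3.55
  Δ        0.004295 -0.006443
  eq        0.01137     3.543
  solve Keq expr → x = -0.002148; check Q = 3.4420e+05
Then change container volume by factor 0.5 (V_new/V_old).
Step 3:
                  A         M
  init      0.02274     7.086
  Δ        0.009323  -0.01398
  eq        0.03206     7.073
  solve Keq expr → x = -0.004661; check Q = 3.4420e+05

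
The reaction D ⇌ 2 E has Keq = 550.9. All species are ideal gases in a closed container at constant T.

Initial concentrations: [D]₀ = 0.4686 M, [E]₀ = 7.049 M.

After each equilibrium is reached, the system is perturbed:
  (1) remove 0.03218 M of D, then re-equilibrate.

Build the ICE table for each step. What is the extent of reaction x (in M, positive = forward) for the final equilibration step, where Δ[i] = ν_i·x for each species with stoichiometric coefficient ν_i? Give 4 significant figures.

Q₀ = 106 vs Keq = 550.9 ⇒ Q<K, forward
Step 1:
                    D           E
  Initial      0.4686       7.049
  Change      -0.3591      0.7182
  Equil        0.1095       7.767
  solve Keq expr → x = 0.3591; check Q = 550.9
Then remove 0.03218 M of D.
Step 2:
                    D           E
  Initial     0.07733       7.767
  Change      0.03047    -0.06094
  Equil        0.1078       7.706
  solve Keq expr → x = -0.03047; check Q = 550.9

x = -0.03047 M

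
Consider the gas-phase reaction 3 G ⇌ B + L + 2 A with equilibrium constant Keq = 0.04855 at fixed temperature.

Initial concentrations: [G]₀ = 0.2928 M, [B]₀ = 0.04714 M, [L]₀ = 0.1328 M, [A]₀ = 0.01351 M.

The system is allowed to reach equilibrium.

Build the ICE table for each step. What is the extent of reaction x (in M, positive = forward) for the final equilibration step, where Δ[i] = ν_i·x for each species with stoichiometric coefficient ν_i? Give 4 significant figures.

x = 0.04574 M

Q₀ = 4.5518e-05 vs Keq = 0.04855 ⇒ Q<K, forward
Step 1:
                   G          B          L          A
  I           0.2928    0.04714     0.1328    0.01351
  C          -0.1372    0.04574    0.04574    0.09148
  E           0.1556    0.09288     0.1785      0.105
  solve Keq expr → x = 0.04574; check Q = 0.04855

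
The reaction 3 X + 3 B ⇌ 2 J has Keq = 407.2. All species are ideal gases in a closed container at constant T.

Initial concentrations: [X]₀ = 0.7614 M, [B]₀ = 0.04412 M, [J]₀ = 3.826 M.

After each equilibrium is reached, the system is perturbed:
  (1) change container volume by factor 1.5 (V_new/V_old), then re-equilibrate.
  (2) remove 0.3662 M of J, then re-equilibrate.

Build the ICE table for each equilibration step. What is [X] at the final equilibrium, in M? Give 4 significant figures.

Q₀ = 3.8614e+05 vs Keq = 407.2 ⇒ Q>K, reverse
Step 1:
                    X           B           J
  Initial      0.7614     0.04412       3.826
  Change       0.2668      0.2668     -0.1779
  Equil         1.028      0.3109       3.648
  solve Keq expr → x = -0.08894; check Q = 407.2
Then change container volume by factor 1.5 (V_new/V_old).
Step 2:
                    X           B           J
  Initial      0.6855      0.2073       2.432
  Change      0.09836     0.09836    -0.06557
  Equil        0.7838      0.3057       2.367
  solve Keq expr → x = -0.03279; check Q = 407.2
Then remove 0.3662 M of J.
Step 3:
                    X           B           J
  Initial      0.7838      0.3057           2
  Change      -0.0228     -0.0228      0.0152
  Equil         0.761      0.2829       2.016
  solve Keq expr → x = 0.007599; check Q = 407.2

[X]_eq = 0.761 M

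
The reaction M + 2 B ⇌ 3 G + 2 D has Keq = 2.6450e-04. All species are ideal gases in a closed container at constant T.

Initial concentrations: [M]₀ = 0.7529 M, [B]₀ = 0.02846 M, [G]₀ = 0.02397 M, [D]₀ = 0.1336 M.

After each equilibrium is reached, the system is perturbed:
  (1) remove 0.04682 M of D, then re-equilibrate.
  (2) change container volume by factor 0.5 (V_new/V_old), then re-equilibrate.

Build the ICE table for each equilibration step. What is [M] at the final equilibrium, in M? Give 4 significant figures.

Q₀ = 4.0310e-04 vs Keq = 2.6450e-04 ⇒ Q>K, reverse
Step 1:
                  M         B         G         D
  I          0.7529   0.02846   0.02397    0.1336
  C       7.4883e-04  0.001498 -0.002246 -0.001498
  E          0.7536   0.02996   0.02172    0.1321
  solve Keq expr → x = -7.4883e-04; check Q = 2.6450e-04
Then remove 0.04682 M of D.
Step 2:
                  M         B         G         D
  I          0.7536   0.02996   0.02172   0.08528
  C       -0.001553 -0.003105  0.004658  0.003105
  E          0.7521   0.02685   0.02638   0.08839
  solve Keq expr → x = 0.001553; check Q = 2.6450e-04
Then change container volume by factor 0.5 (V_new/V_old).
Step 3:
                  M         B         G         D
  I           1.504    0.0537   0.05276    0.1768
  C        0.004758  0.009515  -0.01427 -0.009515
  E           1.509   0.06322   0.03849    0.1673
  solve Keq expr → x = -0.004758; check Q = 2.6450e-04

[M]_eq = 1.509 M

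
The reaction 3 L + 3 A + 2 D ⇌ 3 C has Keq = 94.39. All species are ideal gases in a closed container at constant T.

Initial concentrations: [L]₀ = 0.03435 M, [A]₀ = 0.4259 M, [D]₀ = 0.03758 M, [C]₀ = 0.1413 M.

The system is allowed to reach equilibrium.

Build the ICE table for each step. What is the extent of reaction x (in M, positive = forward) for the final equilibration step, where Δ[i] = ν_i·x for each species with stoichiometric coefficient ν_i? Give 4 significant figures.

x = -0.02812 M

Q₀ = 6.3798e+05 vs Keq = 94.39 ⇒ Q>K, reverse
Step 1:
                  L         A         D         C
  init      0.03435    0.4259   0.03758    0.1413
  Δ         0.08436   0.08436   0.05624  -0.08436
  eq         0.1187    0.5103   0.09382   0.05694
  solve Keq expr → x = -0.02812; check Q = 94.39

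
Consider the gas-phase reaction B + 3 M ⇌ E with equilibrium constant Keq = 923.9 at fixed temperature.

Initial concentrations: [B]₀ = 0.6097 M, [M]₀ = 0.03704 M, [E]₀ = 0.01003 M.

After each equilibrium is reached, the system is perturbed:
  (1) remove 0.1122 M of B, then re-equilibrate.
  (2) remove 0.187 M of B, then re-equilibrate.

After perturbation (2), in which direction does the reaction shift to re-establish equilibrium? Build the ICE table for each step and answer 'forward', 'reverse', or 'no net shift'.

Direction: reverse

Q₀ = 323.7 vs Keq = 923.9 ⇒ Q<K, forward
Step 1:
                  B         M         E
  I          0.6097   0.03704   0.01003
  C       -0.002867   -0.0086  0.002867
  E          0.6068   0.02844    0.0129
  solve Keq expr → x = 0.002867; check Q = 923.9
Then remove 0.1122 M of B.
Step 2:
                  B         M         E
  I          0.4946   0.02844    0.0129
  C       5.2530e-04  0.001576 -5.2530e-04
  E          0.4952   0.03002   0.01237
  solve Keq expr → x = -5.2530e-04; check Q = 923.9
Then remove 0.187 M of B.
Step 3:
                  B         M         E
  I          0.3082   0.03002   0.01237
  C        0.001279  0.003838 -0.001279
  E          0.3094   0.03385   0.01109
  solve Keq expr → x = -0.001279; check Q = 923.9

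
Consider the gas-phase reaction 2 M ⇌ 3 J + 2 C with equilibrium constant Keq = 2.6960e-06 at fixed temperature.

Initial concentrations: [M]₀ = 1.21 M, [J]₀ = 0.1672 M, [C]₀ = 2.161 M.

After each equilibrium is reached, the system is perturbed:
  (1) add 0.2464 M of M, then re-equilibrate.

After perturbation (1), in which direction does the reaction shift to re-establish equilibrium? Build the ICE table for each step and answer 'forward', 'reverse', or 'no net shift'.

Q₀ = 0.01491 vs Keq = 2.6960e-06 ⇒ Q>K, reverse
Step 1:
                   M          J          C
  init          1.21     0.1672      2.161
  Δ           0.1046    -0.1569    -0.1046
  eq           1.315    0.01033      2.056
  solve Keq expr → x = -0.05229; check Q = 2.6960e-06
Then add 0.2464 M of M.
Step 2:
                   M          J          C
  init         1.561    0.01033      2.056
  Δ       -8.3071e-04   0.001246 8.3071e-04
  eq            1.56    0.01157      2.057
  solve Keq expr → x = 4.1536e-04; check Q = 2.6960e-06

Direction: forward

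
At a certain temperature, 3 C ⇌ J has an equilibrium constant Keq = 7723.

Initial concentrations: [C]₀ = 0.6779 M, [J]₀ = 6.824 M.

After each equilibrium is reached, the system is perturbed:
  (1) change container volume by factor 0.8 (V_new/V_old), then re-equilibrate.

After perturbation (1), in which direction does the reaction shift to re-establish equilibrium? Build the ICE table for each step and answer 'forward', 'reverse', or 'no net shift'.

Q₀ = 21.9 vs Keq = 7723 ⇒ Q<K, forward
Step 1:
                  C         J
  I          0.6779     6.824
  C          -0.581    0.1937
  E         0.09686     7.018
  solve Keq expr → x = 0.1937; check Q = 7723
Then change container volume by factor 0.8 (V_new/V_old).
Step 2:
                  C         J
  I          0.1211     8.772
  C        -0.01671  0.005571
  E          0.1044     8.778
  solve Keq expr → x = 0.005571; check Q = 7723

Direction: forward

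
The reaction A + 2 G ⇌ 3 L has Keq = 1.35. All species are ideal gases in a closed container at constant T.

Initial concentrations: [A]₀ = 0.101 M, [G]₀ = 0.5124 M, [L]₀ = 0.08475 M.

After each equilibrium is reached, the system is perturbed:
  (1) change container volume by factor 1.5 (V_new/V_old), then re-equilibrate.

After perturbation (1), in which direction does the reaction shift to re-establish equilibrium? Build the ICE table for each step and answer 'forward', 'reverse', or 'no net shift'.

Direction: no net shift

Q₀ = 0.02296 vs Keq = 1.35 ⇒ Q<K, forward
Step 1:
                    A           G           L
  Initial       0.101      0.5124     0.08475
  Change     -0.04853    -0.09706      0.1456
  Equil       0.05247      0.4153      0.2303
  solve Keq expr → x = 0.04853; check Q = 1.35
Then change container volume by factor 1.5 (V_new/V_old).
Step 2:
                    A           G           L
  Initial     0.03498      0.2769      0.1536
  Change            0           0           0
  Equil       0.03498      0.2769      0.1536
  solve Keq expr → x = 0; check Q = 1.35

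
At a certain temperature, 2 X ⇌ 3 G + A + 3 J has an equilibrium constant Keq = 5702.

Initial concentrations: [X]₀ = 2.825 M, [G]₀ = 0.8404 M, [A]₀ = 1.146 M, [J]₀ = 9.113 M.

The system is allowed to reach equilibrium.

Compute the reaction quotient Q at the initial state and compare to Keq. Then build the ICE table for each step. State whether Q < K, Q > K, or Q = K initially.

Q₀ = 64.5 vs Keq = 5702 ⇒ Q<K, forward
Step 1:
                    X           G           A           J
  Initial       2.825      0.8404       1.146       9.113
  Change      -0.9249       1.387      0.4624       1.387
  Equil           1.9       2.228       1.608        10.5
  solve Keq expr → x = 0.4624; check Q = 5702

Q₀ = 64.5; Q < K (proceeds forward)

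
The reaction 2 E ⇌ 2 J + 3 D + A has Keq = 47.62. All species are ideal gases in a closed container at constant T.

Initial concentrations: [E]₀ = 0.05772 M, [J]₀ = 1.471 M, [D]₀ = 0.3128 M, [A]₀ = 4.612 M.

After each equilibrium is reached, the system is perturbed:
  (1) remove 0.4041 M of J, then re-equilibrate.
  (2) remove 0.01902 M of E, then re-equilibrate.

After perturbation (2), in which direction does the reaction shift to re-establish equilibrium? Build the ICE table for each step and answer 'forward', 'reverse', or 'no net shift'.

Direction: reverse

Q₀ = 91.68 vs Keq = 47.62 ⇒ Q>K, reverse
Step 1:
                    E           J           D           A
  init        0.05772       1.471      0.3128       4.612
  Δ           0.01381    -0.01381    -0.02072   -0.006906
  eq          0.07153       1.457      0.2921       4.605
  solve Keq expr → x = -0.006906; check Q = 47.62
Then remove 0.4041 M of J.
Step 2:
                    E           J           D           A
  init        0.07153       1.053      0.2921       4.605
  Δ          -0.01356     0.01356     0.02035    0.006782
  eq          0.05797       1.067      0.3124       4.612
  solve Keq expr → x = 0.006782; check Q = 47.62
Then remove 0.01902 M of E.
Step 3:
                    E           J           D           A
  init        0.03895       1.067      0.3124       4.612
  Δ             0.013      -0.013     -0.0195     -0.0065
  eq          0.05195       1.054      0.2929       4.605
  solve Keq expr → x = -0.0065; check Q = 47.62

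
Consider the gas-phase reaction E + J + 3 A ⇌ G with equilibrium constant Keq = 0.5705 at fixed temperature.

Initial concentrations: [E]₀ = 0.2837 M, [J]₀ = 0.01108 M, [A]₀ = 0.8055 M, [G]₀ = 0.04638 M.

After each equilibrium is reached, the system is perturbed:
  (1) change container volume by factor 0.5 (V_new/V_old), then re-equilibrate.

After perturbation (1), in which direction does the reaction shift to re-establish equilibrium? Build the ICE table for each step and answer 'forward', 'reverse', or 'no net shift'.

Q₀ = 28.23 vs Keq = 0.5705 ⇒ Q>K, reverse
Step 1:
                  E         J         A         G
  I          0.2837   0.01108    0.8055   0.04638
  C         0.03911   0.03911    0.1173  -0.03911
  E          0.3228   0.05019    0.9228  0.007265
  solve Keq expr → x = -0.03911; check Q = 0.5705
Then change container volume by factor 0.5 (V_new/V_old).
Step 2:
                  E         J         A         G
  I          0.6456    0.1004     1.846   0.01453
  C        -0.05599  -0.05599    -0.168   0.05599
  E          0.5896    0.0444     1.678   0.07052
  solve Keq expr → x = 0.05599; check Q = 0.5705

Direction: forward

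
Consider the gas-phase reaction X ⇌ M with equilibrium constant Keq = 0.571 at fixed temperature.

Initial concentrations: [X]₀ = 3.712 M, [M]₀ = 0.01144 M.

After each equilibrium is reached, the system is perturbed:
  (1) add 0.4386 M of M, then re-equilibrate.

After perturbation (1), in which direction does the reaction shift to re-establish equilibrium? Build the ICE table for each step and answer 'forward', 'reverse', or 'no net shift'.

Direction: reverse

Q₀ = 0.003082 vs Keq = 0.571 ⇒ Q<K, forward
Step 1:
                  X         M
  init        3.712   0.01144
  Δ          -1.342     1.342
  eq           2.37     1.353
  solve Keq expr → x = 1.342; check Q = 0.571
Then add 0.4386 M of M.
Step 2:
                  X         M
  init         2.37     1.792
  Δ          0.2792   -0.2792
  eq          2.649     1.513
  solve Keq expr → x = -0.2792; check Q = 0.571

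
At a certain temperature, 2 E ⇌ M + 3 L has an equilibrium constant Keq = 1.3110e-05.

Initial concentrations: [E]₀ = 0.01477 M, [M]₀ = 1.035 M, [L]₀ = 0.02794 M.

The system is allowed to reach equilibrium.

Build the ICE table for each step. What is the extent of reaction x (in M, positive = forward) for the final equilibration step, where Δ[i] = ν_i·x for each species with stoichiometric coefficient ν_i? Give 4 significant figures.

Q₀ = 0.1035 vs Keq = 1.3110e-05 ⇒ Q>K, reverse
Step 1:
                    E           M           L
  init        0.01477       1.035     0.02794
  Δ           0.01706   -0.008531    -0.02559
  eq          0.03183       1.026    0.002348
  solve Keq expr → x = -0.008531; check Q = 1.3110e-05

x = -0.008531 M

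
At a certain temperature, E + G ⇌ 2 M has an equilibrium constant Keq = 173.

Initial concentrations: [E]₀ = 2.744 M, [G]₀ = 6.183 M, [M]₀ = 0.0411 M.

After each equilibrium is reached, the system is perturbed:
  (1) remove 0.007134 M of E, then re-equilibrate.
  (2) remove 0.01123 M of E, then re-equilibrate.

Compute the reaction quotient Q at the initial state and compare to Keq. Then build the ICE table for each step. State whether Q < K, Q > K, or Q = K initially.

Q₀ = 9.9564e-05 vs Keq = 173 ⇒ Q<K, forward
Step 1:
                   E          G          M
  init         2.744      6.183     0.0411
  Δ           -2.695     -2.695       5.39
  eq         0.04889      3.488      5.431
  solve Keq expr → x = 2.695; check Q = 173
Then remove 0.007134 M of E.
Step 2:
                   E          G          M
  init       0.04175      3.488      5.431
  Δ         0.006795   0.006795   -0.01359
  eq         0.04855      3.495      5.418
  solve Keq expr → x = -0.006795; check Q = 173
Then remove 0.01123 M of E.
Step 3:
                   E          G          M
  init       0.03732      3.495      5.418
  Δ           0.0107     0.0107    -0.0214
  eq         0.04802      3.505      5.396
  solve Keq expr → x = -0.0107; check Q = 173

Q₀ = 9.9564e-05; Q < K (proceeds forward)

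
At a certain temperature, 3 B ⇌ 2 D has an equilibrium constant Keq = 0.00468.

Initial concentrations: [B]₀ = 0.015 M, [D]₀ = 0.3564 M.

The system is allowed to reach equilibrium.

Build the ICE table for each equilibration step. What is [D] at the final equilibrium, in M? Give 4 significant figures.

Q₀ = 3.7636e+04 vs Keq = 0.00468 ⇒ Q>K, reverse
Step 1:
                   B          D
  Initial      0.015     0.3564
  Change       0.497    -0.3313
  Equil        0.512    0.02506
  solve Keq expr → x = -0.1657; check Q = 0.00468

[D]_eq = 0.02506 M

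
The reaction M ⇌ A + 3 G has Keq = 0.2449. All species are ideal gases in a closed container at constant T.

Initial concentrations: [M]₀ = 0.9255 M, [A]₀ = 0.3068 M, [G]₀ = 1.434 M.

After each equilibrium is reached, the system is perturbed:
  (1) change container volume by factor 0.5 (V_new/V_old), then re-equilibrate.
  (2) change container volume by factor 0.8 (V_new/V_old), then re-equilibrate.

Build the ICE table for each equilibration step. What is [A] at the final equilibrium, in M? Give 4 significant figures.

Q₀ = 0.9775 vs Keq = 0.2449 ⇒ Q>K, reverse
Step 1:
                  M         A         G
  init       0.9255    0.3068     1.434
  Δ           0.113    -0.113   -0.3391
  eq          1.039    0.1938     1.095
  solve Keq expr → x = -0.113; check Q = 0.2449
Then change container volume by factor 0.5 (V_new/V_old).
Step 2:
                  M         A         G
  init        2.077    0.3875      2.19
  Δ          0.2252   -0.2252   -0.6755
  eq          2.302    0.1624     1.514
  solve Keq expr → x = -0.2252; check Q = 0.2449
Then change container volume by factor 0.8 (V_new/V_old).
Step 3:
                  M         A         G
  init        2.878     0.203     1.893
  Δ         0.05989  -0.05989   -0.1797
  eq          2.938    0.1431     1.713
  solve Keq expr → x = -0.05989; check Q = 0.2449

[A]_eq = 0.1431 M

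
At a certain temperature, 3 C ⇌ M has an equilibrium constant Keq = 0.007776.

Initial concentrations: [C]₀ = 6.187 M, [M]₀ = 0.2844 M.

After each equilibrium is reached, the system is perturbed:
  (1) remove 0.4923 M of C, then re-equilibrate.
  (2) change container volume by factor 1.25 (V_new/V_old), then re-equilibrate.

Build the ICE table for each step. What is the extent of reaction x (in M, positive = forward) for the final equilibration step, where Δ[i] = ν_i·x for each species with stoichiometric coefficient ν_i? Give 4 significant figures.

x = -0.1013 M

Q₀ = 0.001201 vs Keq = 0.007776 ⇒ Q<K, forward
Step 1:
                    C           M
  I             6.187      0.2844
  C            -1.519      0.5064
  E             4.668      0.7908
  solve Keq expr → x = 0.5064; check Q = 0.007776
Then remove 0.4923 M of C.
Step 2:
                    C           M
  I             4.175      0.7908
  C            0.2922     -0.0974
  E             4.468      0.6934
  solve Keq expr → x = -0.0974; check Q = 0.007776
Then change container volume by factor 1.25 (V_new/V_old).
Step 3:
                    C           M
  I             3.574      0.5547
  C            0.3038     -0.1013
  E             3.878      0.4535
  solve Keq expr → x = -0.1013; check Q = 0.007776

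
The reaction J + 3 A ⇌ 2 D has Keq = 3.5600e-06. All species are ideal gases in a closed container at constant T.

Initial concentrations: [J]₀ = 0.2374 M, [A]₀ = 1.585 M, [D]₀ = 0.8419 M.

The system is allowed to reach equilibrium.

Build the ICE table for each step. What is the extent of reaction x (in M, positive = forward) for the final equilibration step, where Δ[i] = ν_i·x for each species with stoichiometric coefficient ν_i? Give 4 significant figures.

x = -0.4173 M

Q₀ = 0.7498 vs Keq = 3.5600e-06 ⇒ Q>K, reverse
Step 1:
                    J           A           D
  init         0.2374       1.585      0.8419
  Δ            0.4173       1.252     -0.8346
  eq           0.6547       2.837    0.007295
  solve Keq expr → x = -0.4173; check Q = 3.5600e-06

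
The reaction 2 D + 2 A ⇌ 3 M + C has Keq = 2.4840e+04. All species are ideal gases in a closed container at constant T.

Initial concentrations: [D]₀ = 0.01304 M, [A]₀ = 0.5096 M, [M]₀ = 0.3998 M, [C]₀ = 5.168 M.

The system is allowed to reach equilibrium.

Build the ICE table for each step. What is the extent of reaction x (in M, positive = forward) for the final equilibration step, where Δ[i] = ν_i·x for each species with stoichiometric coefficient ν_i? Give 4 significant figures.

Q₀ = 7479 vs Keq = 2.4840e+04 ⇒ Q<K, forward
Step 1:
                  D         A         M         C
  init      0.01304    0.5096    0.3998     5.168
  Δ       -0.005575 -0.005575  0.008363  0.002788
  eq       0.007465     0.504    0.4082     5.171
  solve Keq expr → x = 0.002788; check Q = 2.4840e+04

x = 0.002788 M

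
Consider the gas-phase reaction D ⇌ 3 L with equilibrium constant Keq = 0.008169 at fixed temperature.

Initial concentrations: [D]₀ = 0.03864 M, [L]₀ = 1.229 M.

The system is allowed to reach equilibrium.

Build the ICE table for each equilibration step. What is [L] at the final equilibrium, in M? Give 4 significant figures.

[L]_eq = 0.1483 M

Q₀ = 48.04 vs Keq = 0.008169 ⇒ Q>K, reverse
Step 1:
                    D           L
  Initial     0.03864       1.229
  Change       0.3602      -1.081
  Equil        0.3989      0.1483
  solve Keq expr → x = -0.3602; check Q = 0.008169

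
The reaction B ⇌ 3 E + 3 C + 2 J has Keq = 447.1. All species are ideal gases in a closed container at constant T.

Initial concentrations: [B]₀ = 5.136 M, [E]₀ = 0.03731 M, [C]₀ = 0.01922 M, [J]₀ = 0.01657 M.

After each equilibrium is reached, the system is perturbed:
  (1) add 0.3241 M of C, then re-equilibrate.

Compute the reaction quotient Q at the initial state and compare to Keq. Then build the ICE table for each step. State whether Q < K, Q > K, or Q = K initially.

Q₀ = 1.9713e-14; Q < K (proceeds forward)

Q₀ = 1.9713e-14 vs Keq = 447.1 ⇒ Q<K, forward
Step 1:
                   B          E          C          J
  I            5.136    0.03731    0.01922    0.01657
  C          -0.9373      2.812      2.812      1.875
  E            4.199      2.849      2.831      1.891
  solve Keq expr → x = 0.9373; check Q = 447.1
Then add 0.3241 M of C.
Step 2:
                   B          E          C          J
  I            4.199      2.849      3.155      1.891
  C          0.03814    -0.1144    -0.1144   -0.07628
  E            4.237      2.735      3.041      1.815
  solve Keq expr → x = -0.03814; check Q = 447.1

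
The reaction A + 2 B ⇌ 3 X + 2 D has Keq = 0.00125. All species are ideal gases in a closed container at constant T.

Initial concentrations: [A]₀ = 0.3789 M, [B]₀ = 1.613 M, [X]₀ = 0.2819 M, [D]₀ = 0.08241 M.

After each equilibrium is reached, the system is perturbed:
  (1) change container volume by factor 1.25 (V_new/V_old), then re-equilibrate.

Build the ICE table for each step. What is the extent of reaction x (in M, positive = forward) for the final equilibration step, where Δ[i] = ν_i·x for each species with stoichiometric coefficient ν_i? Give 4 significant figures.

x = 0.006436 M

Q₀ = 1.5433e-04 vs Keq = 0.00125 ⇒ Q<K, forward
Step 1:
                    A           B           X           D
  Initial      0.3789       1.613      0.2819     0.08241
  Change     -0.03014    -0.06029     0.09043     0.06029
  Equil        0.3488       1.553      0.3723      0.1427
  solve Keq expr → x = 0.03014; check Q = 0.00125
Then change container volume by factor 1.25 (V_new/V_old).
Step 2:
                    A           B           X           D
  Initial       0.279       1.242      0.2979      0.1142
  Change    -0.006436    -0.01287     0.01931     0.01287
  Equil        0.2726       1.229      0.3172       0.127
  solve Keq expr → x = 0.006436; check Q = 0.00125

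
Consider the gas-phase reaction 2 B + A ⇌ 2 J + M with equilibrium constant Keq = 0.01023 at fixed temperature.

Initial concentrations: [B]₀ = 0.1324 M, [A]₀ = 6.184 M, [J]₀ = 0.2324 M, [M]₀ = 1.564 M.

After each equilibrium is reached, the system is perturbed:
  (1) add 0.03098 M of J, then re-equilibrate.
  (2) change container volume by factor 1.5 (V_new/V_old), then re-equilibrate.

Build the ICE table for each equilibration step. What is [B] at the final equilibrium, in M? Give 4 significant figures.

[B]_eq = 0.2182 M

Q₀ = 0.7792 vs Keq = 0.01023 ⇒ Q>K, reverse
Step 1:
                  B         A         J         M
  Initial    0.1324     6.184    0.2324     1.564
  Change     0.1695   0.08477   -0.1695  -0.08477
  Equil      0.3019     6.269   0.06287     1.479
  solve Keq expr → x = -0.08477; check Q = 0.01023
Then add 0.03098 M of J.
Step 2:
                  B         A         J         M
  Initial    0.3019     6.269   0.09385     1.479
  Change    0.02534   0.01267  -0.02534  -0.01267
  Equil      0.3273     6.281   0.06851     1.467
  solve Keq expr → x = -0.01267; check Q = 0.01023
Then change container volume by factor 1.5 (V_new/V_old).
Step 3:
                  B         A         J         M
  Initial    0.2182     4.188   0.04567    0.9777
  Change          0         0         0         0
  Equil      0.2182     4.188   0.04567    0.9777
  solve Keq expr → x = 0; check Q = 0.01023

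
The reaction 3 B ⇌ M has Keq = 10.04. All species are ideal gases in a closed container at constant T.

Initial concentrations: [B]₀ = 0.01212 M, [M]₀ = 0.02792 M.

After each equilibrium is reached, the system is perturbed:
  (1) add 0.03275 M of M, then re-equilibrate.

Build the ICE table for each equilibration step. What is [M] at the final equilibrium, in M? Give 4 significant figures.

Q₀ = 1.5682e+04 vs Keq = 10.04 ⇒ Q>K, reverse
Step 1:
                    B           M
  Initial     0.01212     0.02792
  Change      0.06817    -0.02272
  Equil       0.08029    0.005197
  solve Keq expr → x = -0.02272; check Q = 10.04
Then add 0.03275 M of M.
Step 2:
                    B           M
  Initial     0.08029     0.03795
  Change       0.0489     -0.0163
  Equil        0.1292     0.02165
  solve Keq expr → x = -0.0163; check Q = 10.04

[M]_eq = 0.02165 M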